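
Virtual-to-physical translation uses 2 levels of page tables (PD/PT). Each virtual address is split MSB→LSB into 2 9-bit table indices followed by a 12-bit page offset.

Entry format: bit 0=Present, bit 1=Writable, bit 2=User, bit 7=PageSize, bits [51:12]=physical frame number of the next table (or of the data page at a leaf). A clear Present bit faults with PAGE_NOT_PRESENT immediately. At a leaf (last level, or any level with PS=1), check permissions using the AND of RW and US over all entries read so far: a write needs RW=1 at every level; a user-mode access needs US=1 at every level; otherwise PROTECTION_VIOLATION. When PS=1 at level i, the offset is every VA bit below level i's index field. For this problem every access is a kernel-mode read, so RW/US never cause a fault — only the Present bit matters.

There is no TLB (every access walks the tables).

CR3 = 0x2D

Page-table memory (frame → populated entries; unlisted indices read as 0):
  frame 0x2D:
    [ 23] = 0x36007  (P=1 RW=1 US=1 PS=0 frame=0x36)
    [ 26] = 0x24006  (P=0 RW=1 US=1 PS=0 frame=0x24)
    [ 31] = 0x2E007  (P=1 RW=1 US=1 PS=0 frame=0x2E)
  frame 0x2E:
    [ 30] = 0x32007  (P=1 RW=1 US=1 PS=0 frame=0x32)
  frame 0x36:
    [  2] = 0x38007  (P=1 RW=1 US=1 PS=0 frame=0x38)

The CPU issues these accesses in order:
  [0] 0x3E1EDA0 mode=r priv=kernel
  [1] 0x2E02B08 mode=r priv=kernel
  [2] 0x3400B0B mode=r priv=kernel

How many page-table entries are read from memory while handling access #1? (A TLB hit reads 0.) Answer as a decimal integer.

Per-access translation:
#0 VA=0x3E1EDA0 (r,kernel):
  [0] read 0x2D idx=31: raw=0x2E007 flags P=1 W=1 U=1 S=0
  [1] read 0x2E idx=30: raw=0x32007 flags P=1 W=1 U=1 S=0
  → PA=0x32DA0  (2 entries read)
#1 VA=0x2E02B08 (r,kernel):
  [0] read 0x2D idx=23: raw=0x36007 flags P=1 W=1 U=1 S=0
  [1] read 0x36 idx=2: raw=0x38007 flags P=1 W=1 U=1 S=0
  → PA=0x38B08  (2 entries read)
#2 VA=0x3400B0B (r,kernel):
  [0] read 0x2D idx=26: raw=0x24006 flags P=0 W=1 U=1 S=0
  ⇒ fault: PAGE_NOT_PRESENT  — 1 lookups

Entries read for #1: 2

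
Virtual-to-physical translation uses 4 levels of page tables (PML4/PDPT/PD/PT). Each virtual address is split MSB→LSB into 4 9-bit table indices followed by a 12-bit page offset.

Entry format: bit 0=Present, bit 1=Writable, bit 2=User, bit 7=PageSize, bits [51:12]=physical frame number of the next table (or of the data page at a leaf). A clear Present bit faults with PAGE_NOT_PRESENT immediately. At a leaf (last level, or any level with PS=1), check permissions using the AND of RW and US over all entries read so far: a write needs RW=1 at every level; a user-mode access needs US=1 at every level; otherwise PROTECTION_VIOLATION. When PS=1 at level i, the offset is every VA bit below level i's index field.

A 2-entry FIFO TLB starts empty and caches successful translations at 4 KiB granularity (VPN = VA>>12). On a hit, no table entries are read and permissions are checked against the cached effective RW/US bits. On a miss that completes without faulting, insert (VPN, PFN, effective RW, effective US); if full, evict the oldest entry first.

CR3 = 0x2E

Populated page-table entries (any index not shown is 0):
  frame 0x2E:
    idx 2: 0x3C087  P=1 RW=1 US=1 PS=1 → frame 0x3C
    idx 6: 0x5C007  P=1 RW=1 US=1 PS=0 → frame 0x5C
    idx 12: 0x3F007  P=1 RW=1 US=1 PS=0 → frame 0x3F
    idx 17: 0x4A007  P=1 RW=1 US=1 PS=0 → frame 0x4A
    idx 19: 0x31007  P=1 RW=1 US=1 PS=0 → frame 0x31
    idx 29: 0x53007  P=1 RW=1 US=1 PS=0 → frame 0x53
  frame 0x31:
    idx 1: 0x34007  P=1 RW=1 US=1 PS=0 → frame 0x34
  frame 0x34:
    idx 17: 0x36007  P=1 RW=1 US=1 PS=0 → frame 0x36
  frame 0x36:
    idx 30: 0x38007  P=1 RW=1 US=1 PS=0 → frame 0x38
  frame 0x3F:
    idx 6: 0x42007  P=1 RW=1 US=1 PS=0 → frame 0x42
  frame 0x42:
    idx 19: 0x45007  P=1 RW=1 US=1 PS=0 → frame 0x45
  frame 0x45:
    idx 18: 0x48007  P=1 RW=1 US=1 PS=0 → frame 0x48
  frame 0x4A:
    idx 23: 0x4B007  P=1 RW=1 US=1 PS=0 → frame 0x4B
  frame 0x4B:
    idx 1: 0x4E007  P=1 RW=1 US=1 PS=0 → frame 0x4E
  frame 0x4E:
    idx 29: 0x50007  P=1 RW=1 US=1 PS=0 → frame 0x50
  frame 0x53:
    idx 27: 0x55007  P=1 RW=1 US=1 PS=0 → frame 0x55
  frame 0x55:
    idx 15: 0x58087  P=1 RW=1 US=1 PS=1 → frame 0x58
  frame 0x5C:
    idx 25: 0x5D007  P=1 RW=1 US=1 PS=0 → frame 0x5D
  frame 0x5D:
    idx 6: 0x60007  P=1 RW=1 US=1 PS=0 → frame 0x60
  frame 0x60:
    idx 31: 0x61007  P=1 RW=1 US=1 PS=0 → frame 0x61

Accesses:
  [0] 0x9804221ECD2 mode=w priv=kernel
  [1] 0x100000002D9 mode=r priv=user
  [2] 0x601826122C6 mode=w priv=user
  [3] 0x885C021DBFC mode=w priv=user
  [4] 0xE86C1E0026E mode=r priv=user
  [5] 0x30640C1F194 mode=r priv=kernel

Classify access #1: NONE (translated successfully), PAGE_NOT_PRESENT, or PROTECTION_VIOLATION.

Trace:
#0 VA=0x9804221ECD2 (w,kernel):
  L0: frame=0x2E idx=19 entry=0x31007 [P=1 RW=1 US=1 PS=0]
  L1: frame=0x31 idx=1 entry=0x34007 [P=1 RW=1 US=1 PS=0]
  L2: frame=0x34 idx=17 entry=0x36007 [P=1 RW=1 US=1 PS=0]
  L3: frame=0x36 idx=30 entry=0x38007 [P=1 RW=1 US=1 PS=0]
  → PA=0x38CD2  (4 entries read)
#1 VA=0x100000002D9 (r,user):
  L0: frame=0x2E idx=2 entry=0x3C087 [P=1 RW=1 US=1 PS=1]
  → PA=0x3C2D9 (huge @L0)  (1 entries read)
#2 VA=0x601826122C6 (w,user):
  L0: frame=0x2E idx=12 entry=0x3F007 [P=1 RW=1 US=1 PS=0]
  L1: frame=0x3F idx=6 entry=0x42007 [P=1 RW=1 US=1 PS=0]
  L2: frame=0x42 idx=19 entry=0x45007 [P=1 RW=1 US=1 PS=0]
  L3: frame=0x45 idx=18 entry=0x48007 [P=1 RW=1 US=1 PS=0]
  → PA=0x482C6  (4 entries read)
#3 VA=0x885C021DBFC (w,user):
  L0: frame=0x2E idx=17 entry=0x4A007 [P=1 RW=1 US=1 PS=0]
  L1: frame=0x4A idx=23 entry=0x4B007 [P=1 RW=1 US=1 PS=0]
  L2: frame=0x4B idx=1 entry=0x4E007 [P=1 RW=1 US=1 PS=0]
  L3: frame=0x4E idx=29 entry=0x50007 [P=1 RW=1 US=1 PS=0]
  → PA=0x50BFC  (4 entries read)
#4 VA=0xE86C1E0026E (r,user):
  L0: frame=0x2E idx=29 entry=0x53007 [P=1 RW=1 US=1 PS=0]
  L1: frame=0x53 idx=27 entry=0x55007 [P=1 RW=1 US=1 PS=0]
  L2: frame=0x55 idx=15 entry=0x58087 [P=1 RW=1 US=1 PS=1]
  → PA=0x5826E (huge @L2)  (3 entries read)
#5 VA=0x30640C1F194 (r,kernel):
  L0: frame=0x2E idx=6 entry=0x5C007 [P=1 RW=1 US=1 PS=0]
  L1: frame=0x5C idx=25 entry=0x5D007 [P=1 RW=1 US=1 PS=0]
  L2: frame=0x5D idx=6 entry=0x60007 [P=1 RW=1 US=1 PS=0]
  L3: frame=0x60 idx=31 entry=0x61007 [P=1 RW=1 US=1 PS=0]
  → PA=0x61194  (4 entries read)

Access #1 fault: NONE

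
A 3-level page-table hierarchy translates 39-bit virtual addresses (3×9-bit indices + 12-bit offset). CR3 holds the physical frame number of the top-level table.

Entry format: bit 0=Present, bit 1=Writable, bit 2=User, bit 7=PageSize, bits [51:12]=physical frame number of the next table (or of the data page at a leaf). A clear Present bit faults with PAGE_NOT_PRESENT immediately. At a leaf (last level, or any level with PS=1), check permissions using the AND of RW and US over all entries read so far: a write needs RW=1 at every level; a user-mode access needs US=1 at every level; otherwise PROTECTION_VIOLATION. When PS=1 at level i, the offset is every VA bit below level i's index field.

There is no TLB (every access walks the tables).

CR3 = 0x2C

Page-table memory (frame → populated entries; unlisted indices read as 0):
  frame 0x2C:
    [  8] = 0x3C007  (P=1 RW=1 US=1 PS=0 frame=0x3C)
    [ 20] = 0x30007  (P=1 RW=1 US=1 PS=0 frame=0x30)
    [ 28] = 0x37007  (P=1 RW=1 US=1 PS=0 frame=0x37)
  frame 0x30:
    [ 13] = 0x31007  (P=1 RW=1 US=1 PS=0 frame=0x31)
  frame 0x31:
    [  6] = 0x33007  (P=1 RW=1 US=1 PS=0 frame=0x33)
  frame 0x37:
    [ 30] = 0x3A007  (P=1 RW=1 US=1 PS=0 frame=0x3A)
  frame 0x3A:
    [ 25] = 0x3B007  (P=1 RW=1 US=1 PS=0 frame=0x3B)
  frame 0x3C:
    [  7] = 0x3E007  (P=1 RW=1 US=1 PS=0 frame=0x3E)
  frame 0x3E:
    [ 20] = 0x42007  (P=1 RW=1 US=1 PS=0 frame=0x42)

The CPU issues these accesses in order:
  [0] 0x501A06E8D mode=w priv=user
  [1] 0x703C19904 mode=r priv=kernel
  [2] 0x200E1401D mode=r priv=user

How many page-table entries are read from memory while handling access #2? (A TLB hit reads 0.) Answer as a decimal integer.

Per-access translation:
#0 VA=0x501A06E8D (w,user):
  L0: frame=0x2C idx=20 entry=0x30007 [P=1 RW=1 US=1 PS=0]
  L1: frame=0x30 idx=13 entry=0x31007 [P=1 RW=1 US=1 PS=0]
  L2: frame=0x31 idx=6 entry=0x33007 [P=1 RW=1 US=1 PS=0]
  ✓ 0x33E8D  — 3 lookups
#1 VA=0x703C19904 (r,kernel):
  L0: frame=0x2C idx=28 entry=0x37007 [P=1 RW=1 US=1 PS=0]
  L1: frame=0x37 idx=30 entry=0x3A007 [P=1 RW=1 US=1 PS=0]
  L2: frame=0x3A idx=25 entry=0x3B007 [P=1 RW=1 US=1 PS=0]
  ✓ 0x3B904  — 3 lookups
#2 VA=0x200E1401D (r,user):
  L0: frame=0x2C idx=8 entry=0x3C007 [P=1 RW=1 US=1 PS=0]
  L1: frame=0x3C idx=7 entry=0x3E007 [P=1 RW=1 US=1 PS=0]
  L2: frame=0x3E idx=20 entry=0x42007 [P=1 RW=1 US=1 PS=0]
  ✓ 0x4201D  — 3 lookups

Entries read for #2: 3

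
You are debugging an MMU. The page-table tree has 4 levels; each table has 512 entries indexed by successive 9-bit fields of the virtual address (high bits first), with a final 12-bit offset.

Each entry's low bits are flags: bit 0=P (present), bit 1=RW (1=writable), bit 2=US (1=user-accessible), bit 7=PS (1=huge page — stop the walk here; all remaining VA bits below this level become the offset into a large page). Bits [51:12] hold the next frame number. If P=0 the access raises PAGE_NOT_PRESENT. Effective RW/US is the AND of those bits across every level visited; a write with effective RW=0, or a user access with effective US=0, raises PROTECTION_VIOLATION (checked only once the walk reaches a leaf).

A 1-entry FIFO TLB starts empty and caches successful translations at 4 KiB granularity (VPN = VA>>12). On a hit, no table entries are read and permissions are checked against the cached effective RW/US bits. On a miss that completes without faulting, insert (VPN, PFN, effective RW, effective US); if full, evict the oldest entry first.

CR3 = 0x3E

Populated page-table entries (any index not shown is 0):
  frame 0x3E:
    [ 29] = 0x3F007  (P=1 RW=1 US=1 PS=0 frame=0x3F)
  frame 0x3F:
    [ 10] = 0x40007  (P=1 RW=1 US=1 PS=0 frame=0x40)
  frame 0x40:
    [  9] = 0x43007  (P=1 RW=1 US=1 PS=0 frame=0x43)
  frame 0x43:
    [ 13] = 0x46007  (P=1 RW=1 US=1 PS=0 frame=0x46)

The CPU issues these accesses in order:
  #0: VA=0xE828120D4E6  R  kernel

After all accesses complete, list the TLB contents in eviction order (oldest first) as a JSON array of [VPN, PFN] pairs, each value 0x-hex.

Trace:
#0 VA=0xE828120D4E6 (r,kernel):
  L0 @0x3E[29] → 0x3F007  P=1,RW=1,US=1,PS=0
  L1 @0x3F[10] → 0x40007  P=1,RW=1,US=1,PS=0
  L2 @0x40[9] → 0x43007  P=1,RW=1,US=1,PS=0
  L3 @0x43[13] → 0x46007  P=1,RW=1,US=1,PS=0
  ✓ 0x464E6  — 4 lookups

TLB: [["0xE828120D", "0x46"]]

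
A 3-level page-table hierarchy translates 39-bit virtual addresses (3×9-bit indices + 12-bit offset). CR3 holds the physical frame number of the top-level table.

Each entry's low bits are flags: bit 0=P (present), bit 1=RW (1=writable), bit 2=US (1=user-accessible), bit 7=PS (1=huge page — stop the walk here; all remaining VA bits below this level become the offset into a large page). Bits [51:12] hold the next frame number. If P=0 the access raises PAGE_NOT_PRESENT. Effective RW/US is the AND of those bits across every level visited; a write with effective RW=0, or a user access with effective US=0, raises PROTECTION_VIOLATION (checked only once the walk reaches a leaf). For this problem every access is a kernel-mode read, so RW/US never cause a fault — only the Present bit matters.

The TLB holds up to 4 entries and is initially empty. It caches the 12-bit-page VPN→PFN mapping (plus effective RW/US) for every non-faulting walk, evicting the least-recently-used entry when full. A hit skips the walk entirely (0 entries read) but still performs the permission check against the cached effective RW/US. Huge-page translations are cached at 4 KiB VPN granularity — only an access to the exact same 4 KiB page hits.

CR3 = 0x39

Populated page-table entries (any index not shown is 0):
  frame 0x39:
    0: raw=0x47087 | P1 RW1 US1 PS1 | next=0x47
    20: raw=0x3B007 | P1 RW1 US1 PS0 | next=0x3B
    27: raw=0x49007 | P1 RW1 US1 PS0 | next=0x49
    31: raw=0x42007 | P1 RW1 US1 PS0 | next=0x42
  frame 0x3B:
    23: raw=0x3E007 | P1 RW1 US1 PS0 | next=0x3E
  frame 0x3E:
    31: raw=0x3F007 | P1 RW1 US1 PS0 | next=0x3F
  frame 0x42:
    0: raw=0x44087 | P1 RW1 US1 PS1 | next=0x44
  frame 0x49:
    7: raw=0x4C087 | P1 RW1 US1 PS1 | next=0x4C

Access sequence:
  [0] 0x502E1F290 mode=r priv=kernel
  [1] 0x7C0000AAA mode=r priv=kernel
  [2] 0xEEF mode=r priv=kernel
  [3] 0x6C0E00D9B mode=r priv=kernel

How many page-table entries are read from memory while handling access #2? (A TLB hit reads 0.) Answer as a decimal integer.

Per-access translation:
#0 VA=0x502E1F290 (r,kernel):
  lvl0: tbl 0x39, slot 20 ⇒ 0x3B007 (P1/RW1/US1/PS0)
  lvl1: tbl 0x3B, slot 23 ⇒ 0x3E007 (P1/RW1/US1/PS0)
  lvl2: tbl 0x3E, slot 31 ⇒ 0x3F007 (P1/RW1/US1/PS0)
  ⇒ phys 0x3F290  [3 reads]
#1 VA=0x7C0000AAA (r,kernel):
  lvl0: tbl 0x39, slot 31 ⇒ 0x42007 (P1/RW1/US1/PS0)
  lvl1: tbl 0x42, slot 0 ⇒ 0x44087 (P1/RW1/US1/PS1)
  ⇒ phys 0x44AAA (huge @L1)  [2 reads]
#2 VA=0xEEF (r,kernel):
  lvl0: tbl 0x39, slot 0 ⇒ 0x47087 (P1/RW1/US1/PS1)
  ⇒ phys 0x47EEF (huge @L0)  [1 reads]
#3 VA=0x6C0E00D9B (r,kernel):
  lvl0: tbl 0x39, slot 27 ⇒ 0x49007 (P1/RW1/US1/PS0)
  lvl1: tbl 0x49, slot 7 ⇒ 0x4C087 (P1/RW1/US1/PS1)
  ⇒ phys 0x4CD9B (huge @L1)  [2 reads]

Entries read for #2: 1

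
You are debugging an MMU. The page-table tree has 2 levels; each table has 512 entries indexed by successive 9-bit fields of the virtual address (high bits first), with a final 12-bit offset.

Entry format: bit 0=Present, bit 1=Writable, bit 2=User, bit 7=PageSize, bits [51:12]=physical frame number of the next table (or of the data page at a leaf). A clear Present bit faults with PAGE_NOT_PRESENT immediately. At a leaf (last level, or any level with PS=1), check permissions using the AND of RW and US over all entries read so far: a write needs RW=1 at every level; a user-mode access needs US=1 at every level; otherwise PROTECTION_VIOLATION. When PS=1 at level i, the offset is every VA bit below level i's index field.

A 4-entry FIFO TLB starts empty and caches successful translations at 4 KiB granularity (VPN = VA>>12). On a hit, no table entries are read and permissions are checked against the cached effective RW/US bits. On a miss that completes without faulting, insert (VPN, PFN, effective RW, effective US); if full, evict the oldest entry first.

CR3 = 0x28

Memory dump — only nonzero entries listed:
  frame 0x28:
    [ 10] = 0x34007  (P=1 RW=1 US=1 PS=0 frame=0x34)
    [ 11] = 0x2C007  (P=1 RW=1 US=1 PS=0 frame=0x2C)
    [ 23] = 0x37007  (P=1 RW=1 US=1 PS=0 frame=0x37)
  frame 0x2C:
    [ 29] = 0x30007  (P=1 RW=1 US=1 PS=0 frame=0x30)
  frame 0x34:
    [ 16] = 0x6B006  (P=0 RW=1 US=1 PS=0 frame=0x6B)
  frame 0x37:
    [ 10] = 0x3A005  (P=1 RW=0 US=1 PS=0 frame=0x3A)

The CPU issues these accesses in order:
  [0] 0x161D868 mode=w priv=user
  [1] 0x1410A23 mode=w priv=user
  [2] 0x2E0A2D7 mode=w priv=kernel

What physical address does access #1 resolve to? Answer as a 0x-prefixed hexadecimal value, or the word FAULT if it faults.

Per-access translation:
#0 VA=0x161D868 (w,user):
  L0 @0x28[11] → 0x2C007  P=1,RW=1,US=1,PS=0
  L1 @0x2C[29] → 0x30007  P=1,RW=1,US=1,PS=0
  ⇒ phys 0x30868  [2 reads]
#1 VA=0x1410A23 (w,user):
  L0 @0x28[10] → 0x34007  P=1,RW=1,US=1,PS=0
  L1 @0x34[16] → 0x6B006  P=0,RW=1,US=1,PS=0
  → PAGE_NOT_PRESENT  (2 entries read)
#2 VA=0x2E0A2D7 (w,kernel):
  L0 @0x28[23] → 0x37007  P=1,RW=1,US=1,PS=0
  L1 @0x37[10] → 0x3A005  P=1,RW=0,US=1,PS=0
  → PROTECTION_VIOLATION  (2 entries read)

Access #1 PA: FAULT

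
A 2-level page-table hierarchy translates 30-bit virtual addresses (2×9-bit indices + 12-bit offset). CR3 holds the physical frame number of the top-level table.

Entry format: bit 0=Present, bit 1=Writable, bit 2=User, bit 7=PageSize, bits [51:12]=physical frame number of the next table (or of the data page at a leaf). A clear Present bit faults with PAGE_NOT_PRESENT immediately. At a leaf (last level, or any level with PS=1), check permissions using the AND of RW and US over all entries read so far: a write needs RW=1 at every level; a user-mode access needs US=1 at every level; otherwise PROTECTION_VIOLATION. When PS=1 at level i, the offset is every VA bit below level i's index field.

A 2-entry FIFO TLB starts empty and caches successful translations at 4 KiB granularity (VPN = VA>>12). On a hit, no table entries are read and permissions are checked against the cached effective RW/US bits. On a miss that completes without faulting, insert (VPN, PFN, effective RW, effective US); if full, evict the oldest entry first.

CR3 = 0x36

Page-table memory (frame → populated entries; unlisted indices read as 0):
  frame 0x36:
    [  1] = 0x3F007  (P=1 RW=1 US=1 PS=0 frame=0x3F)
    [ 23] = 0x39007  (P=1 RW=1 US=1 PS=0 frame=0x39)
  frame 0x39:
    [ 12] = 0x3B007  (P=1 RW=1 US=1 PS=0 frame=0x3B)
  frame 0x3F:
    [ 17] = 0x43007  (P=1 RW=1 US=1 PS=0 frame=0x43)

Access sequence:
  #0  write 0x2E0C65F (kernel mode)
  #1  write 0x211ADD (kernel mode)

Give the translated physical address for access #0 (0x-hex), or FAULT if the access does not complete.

Trace:
#0 VA=0x2E0C65F (w,kernel):
  lvl0: tbl 0x36, slot 23 ⇒ 0x39007 (P1/RW1/US1/PS0)
  lvl1: tbl 0x39, slot 12 ⇒ 0x3B007 (P1/RW1/US1/PS0)
  → PA=0x3B65F  (2 entries read)
#1 VA=0x211ADD (w,kernel):
  lvl0: tbl 0x36, slot 1 ⇒ 0x3F007 (P1/RW1/US1/PS0)
  lvl1: tbl 0x3F, slot 17 ⇒ 0x43007 (P1/RW1/US1/PS0)
  → PA=0x43ADD  (2 entries read)

Access #0 PA: 0x3B65F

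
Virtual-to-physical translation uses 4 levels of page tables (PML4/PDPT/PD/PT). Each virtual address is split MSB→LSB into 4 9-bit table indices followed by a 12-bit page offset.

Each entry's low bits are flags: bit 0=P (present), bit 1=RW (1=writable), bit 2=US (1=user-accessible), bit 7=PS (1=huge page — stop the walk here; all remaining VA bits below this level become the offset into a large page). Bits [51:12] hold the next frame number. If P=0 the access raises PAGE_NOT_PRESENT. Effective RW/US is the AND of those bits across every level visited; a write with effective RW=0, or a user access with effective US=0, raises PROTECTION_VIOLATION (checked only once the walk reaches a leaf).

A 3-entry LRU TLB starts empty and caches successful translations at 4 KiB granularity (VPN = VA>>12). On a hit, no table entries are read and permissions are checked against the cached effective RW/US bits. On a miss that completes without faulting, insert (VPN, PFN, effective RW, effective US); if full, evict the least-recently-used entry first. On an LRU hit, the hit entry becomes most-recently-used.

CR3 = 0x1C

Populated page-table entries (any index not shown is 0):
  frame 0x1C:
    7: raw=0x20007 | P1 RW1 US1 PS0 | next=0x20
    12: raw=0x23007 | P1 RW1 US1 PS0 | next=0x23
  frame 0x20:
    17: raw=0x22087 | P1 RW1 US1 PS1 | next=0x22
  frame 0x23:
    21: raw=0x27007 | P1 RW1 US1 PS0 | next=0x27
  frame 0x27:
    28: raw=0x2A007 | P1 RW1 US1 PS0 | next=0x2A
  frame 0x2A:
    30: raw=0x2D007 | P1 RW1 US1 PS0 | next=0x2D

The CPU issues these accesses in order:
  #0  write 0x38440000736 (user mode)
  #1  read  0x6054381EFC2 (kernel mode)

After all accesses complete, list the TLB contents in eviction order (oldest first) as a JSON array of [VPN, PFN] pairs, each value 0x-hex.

Per-access translation:
#0 VA=0x38440000736 (w,user):
  L0 @0x1C[7] → 0x20007  P=1,RW=1,US=1,PS=0
  L1 @0x20[17] → 0x22087  P=1,RW=1,US=1,PS=1
  ✓ 0x22736 (huge @L1)  — 2 lookups
#1 VA=0x6054381EFC2 (r,kernel):
  L0 @0x1C[12] → 0x23007  P=1,RW=1,US=1,PS=0
  L1 @0x23[21] → 0x27007  P=1,RW=1,US=1,PS=0
  L2 @0x27[28] → 0x2A007  P=1,RW=1,US=1,PS=0
  L3 @0x2A[30] → 0x2D007  P=1,RW=1,US=1,PS=0
  ✓ 0x2DFC2  — 4 lookups

TLB: [["0x38440000", "0x22"], ["0x6054381E", "0x2D"]]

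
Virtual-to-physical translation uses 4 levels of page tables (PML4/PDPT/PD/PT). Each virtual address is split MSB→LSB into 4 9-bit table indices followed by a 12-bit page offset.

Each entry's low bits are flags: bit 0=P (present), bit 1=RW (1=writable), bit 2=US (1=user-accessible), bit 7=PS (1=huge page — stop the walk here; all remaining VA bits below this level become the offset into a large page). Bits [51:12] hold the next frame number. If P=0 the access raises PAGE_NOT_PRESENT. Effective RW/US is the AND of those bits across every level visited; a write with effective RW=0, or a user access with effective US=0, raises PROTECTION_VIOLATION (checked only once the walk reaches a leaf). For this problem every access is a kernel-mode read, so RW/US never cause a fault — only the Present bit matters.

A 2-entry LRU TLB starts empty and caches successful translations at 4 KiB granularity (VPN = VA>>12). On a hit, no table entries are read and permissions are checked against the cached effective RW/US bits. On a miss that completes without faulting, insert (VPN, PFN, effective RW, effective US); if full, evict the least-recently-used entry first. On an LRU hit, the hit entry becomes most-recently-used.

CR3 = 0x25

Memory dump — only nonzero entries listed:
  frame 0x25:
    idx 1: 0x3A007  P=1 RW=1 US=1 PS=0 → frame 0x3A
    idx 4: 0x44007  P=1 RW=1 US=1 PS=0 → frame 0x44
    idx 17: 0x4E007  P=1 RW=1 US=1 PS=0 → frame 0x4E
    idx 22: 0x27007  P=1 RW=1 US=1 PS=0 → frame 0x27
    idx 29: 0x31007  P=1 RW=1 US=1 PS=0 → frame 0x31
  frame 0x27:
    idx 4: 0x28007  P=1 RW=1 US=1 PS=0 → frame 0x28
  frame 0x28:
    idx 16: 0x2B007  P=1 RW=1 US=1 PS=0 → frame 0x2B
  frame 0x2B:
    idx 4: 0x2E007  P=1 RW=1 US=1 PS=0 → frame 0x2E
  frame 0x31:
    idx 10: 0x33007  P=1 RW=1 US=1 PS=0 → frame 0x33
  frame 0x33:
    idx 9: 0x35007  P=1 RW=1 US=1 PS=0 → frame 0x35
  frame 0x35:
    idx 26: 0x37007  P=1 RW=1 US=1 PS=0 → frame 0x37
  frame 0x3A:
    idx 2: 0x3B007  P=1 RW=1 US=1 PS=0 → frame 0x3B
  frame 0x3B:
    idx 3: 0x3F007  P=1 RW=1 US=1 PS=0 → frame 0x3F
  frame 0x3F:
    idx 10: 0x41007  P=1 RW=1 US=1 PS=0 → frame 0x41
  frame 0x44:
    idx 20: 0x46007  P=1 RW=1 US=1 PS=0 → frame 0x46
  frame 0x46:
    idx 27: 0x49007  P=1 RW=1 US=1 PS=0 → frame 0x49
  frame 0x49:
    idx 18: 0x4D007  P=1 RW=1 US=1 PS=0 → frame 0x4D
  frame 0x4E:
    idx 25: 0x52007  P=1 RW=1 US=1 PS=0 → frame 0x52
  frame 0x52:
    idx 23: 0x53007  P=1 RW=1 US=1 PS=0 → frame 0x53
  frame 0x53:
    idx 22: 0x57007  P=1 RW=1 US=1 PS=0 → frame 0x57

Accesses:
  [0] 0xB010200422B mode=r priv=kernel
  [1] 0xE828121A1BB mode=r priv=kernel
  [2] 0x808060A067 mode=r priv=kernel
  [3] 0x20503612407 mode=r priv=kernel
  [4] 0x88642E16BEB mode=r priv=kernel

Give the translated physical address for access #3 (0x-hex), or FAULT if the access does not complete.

Walk each access:
#0 VA=0xB010200422B (r,kernel):
  lvl0: tbl 0x25, slot 22 ⇒ 0x27007 (P1/RW1/US1/PS0)
  lvl1: tbl 0x27, slot 4 ⇒ 0x28007 (P1/RW1/US1/PS0)
  lvl2: tbl 0x28, slot 16 ⇒ 0x2B007 (P1/RW1/US1/PS0)
  lvl3: tbl 0x2B, slot 4 ⇒ 0x2E007 (P1/RW1/US1/PS0)
  ✓ 0x2E22B  — 4 lookups
#1 VA=0xE828121A1BB (r,kernel):
  lvl0: tbl 0x25, slot 29 ⇒ 0x31007 (P1/RW1/US1/PS0)
  lvl1: tbl 0x31, slot 10 ⇒ 0x33007 (P1/RW1/US1/PS0)
  lvl2: tbl 0x33, slot 9 ⇒ 0x35007 (P1/RW1/US1/PS0)
  lvl3: tbl 0x35, slot 26 ⇒ 0x37007 (P1/RW1/US1/PS0)
  ✓ 0x371BB  — 4 lookups
#2 VA=0x808060A067 (r,kernel):
  lvl0: tbl 0x25, slot 1 ⇒ 0x3A007 (P1/RW1/US1/PS0)
  lvl1: tbl 0x3A, slot 2 ⇒ 0x3B007 (P1/RW1/US1/PS0)
  lvl2: tbl 0x3B, slot 3 ⇒ 0x3F007 (P1/RW1/US1/PS0)
  lvl3: tbl 0x3F, slot 10 ⇒ 0x41007 (P1/RW1/US1/PS0)
  ✓ 0x41067  — 4 lookups
#3 VA=0x20503612407 (r,kernel):
  lvl0: tbl 0x25, slot 4 ⇒ 0x44007 (P1/RW1/US1/PS0)
  lvl1: tbl 0x44, slot 20 ⇒ 0x46007 (P1/RW1/US1/PS0)
  lvl2: tbl 0x46, slot 27 ⇒ 0x49007 (P1/RW1/US1/PS0)
  lvl3: tbl 0x49, slot 18 ⇒ 0x4D007 (P1/RW1/US1/PS0)
  ✓ 0x4D407  — 4 lookups
#4 VA=0x88642E16BEB (r,kernel):
  lvl0: tbl 0x25, slot 17 ⇒ 0x4E007 (P1/RW1/US1/PS0)
  lvl1: tbl 0x4E, slot 25 ⇒ 0x52007 (P1/RW1/US1/PS0)
  lvl2: tbl 0x52, slot 23 ⇒ 0x53007 (P1/RW1/US1/PS0)
  lvl3: tbl 0x53, slot 22 ⇒ 0x57007 (P1/RW1/US1/PS0)
  ✓ 0x57BEB  — 4 lookups

Access #3 PA: 0x4D407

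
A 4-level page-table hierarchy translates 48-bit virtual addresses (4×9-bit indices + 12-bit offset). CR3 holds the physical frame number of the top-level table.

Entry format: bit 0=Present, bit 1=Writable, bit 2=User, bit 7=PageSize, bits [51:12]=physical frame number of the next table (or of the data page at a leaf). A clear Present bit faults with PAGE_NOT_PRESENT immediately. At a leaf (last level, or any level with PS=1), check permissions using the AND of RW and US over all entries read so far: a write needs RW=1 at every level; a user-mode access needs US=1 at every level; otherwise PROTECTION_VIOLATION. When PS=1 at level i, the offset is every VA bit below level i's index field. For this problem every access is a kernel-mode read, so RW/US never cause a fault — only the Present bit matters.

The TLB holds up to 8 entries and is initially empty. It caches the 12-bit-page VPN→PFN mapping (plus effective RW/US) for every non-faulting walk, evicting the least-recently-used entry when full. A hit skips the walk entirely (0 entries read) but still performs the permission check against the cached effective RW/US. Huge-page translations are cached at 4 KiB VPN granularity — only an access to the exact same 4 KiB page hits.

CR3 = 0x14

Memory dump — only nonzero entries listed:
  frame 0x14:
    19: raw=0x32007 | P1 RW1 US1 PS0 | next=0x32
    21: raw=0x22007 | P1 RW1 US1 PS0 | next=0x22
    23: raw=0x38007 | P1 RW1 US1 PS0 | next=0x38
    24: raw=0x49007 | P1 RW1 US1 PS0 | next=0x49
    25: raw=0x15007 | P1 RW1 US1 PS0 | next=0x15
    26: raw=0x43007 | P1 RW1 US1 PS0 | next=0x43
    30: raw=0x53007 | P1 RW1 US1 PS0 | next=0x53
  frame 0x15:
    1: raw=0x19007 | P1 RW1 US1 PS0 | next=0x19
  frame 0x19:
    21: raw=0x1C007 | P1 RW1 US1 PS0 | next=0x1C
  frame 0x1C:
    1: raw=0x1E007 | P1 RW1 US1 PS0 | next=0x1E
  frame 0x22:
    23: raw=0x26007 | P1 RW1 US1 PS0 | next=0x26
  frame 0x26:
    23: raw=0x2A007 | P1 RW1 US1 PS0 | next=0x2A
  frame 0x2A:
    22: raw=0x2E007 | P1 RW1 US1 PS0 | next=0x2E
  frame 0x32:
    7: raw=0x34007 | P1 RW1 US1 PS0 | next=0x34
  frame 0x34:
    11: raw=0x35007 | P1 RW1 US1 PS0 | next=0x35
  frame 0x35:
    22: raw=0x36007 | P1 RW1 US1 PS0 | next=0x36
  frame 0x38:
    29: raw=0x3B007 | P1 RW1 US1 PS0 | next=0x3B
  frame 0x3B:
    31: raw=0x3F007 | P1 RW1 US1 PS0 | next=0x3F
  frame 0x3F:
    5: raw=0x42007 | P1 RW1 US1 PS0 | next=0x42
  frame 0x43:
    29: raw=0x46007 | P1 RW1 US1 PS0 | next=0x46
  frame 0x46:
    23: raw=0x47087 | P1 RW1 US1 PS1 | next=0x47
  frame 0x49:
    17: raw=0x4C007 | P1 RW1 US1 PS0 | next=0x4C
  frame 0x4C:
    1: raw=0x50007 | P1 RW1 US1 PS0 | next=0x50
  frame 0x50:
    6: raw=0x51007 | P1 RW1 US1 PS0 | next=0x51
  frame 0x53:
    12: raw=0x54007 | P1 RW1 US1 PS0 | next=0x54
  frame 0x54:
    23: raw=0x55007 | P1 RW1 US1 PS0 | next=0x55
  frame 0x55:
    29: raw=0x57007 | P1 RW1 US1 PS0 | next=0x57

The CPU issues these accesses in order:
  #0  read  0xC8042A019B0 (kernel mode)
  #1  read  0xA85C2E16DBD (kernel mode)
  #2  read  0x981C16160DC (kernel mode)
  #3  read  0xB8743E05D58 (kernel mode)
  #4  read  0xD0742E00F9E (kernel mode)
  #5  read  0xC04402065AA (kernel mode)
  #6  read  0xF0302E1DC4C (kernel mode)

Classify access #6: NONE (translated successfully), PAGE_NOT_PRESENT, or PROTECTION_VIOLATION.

Walk each access:
#0 VA=0xC8042A019B0 (r,kernel):
  lvl0: tbl 0x14, slot 25 ⇒ 0x15007 (P1/RW1/US1/PS0)
  lvl1: tbl 0x15, slot 1 ⇒ 0x19007 (P1/RW1/US1/PS0)
  lvl2: tbl 0x19, slot 21 ⇒ 0x1C007 (P1/RW1/US1/PS0)
  lvl3: tbl 0x1C, slot 1 ⇒ 0x1E007 (P1/RW1/US1/PS0)
  → PA=0x1E9B0  (4 entries read)
#1 VA=0xA85C2E16DBD (r,kernel):
  lvl0: tbl 0x14, slot 21 ⇒ 0x22007 (P1/RW1/US1/PS0)
  lvl1: tbl 0x22, slot 23 ⇒ 0x26007 (P1/RW1/US1/PS0)
  lvl2: tbl 0x26, slot 23 ⇒ 0x2A007 (P1/RW1/US1/PS0)
  lvl3: tbl 0x2A, slot 22 ⇒ 0x2E007 (P1/RW1/US1/PS0)
  → PA=0x2EDBD  (4 entries read)
#2 VA=0x981C16160DC (r,kernel):
  lvl0: tbl 0x14, slot 19 ⇒ 0x32007 (P1/RW1/US1/PS0)
  lvl1: tbl 0x32, slot 7 ⇒ 0x34007 (P1/RW1/US1/PS0)
  lvl2: tbl 0x34, slot 11 ⇒ 0x35007 (P1/RW1/US1/PS0)
  lvl3: tbl 0x35, slot 22 ⇒ 0x36007 (P1/RW1/US1/PS0)
  → PA=0x360DC  (4 entries read)
#3 VA=0xB8743E05D58 (r,kernel):
  lvl0: tbl 0x14, slot 23 ⇒ 0x38007 (P1/RW1/US1/PS0)
  lvl1: tbl 0x38, slot 29 ⇒ 0x3B007 (P1/RW1/US1/PS0)
  lvl2: tbl 0x3B, slot 31 ⇒ 0x3F007 (P1/RW1/US1/PS0)
  lvl3: tbl 0x3F, slot 5 ⇒ 0x42007 (P1/RW1/US1/PS0)
  → PA=0x42D58  (4 entries read)
#4 VA=0xD0742E00F9E (r,kernel):
  lvl0: tbl 0x14, slot 26 ⇒ 0x43007 (P1/RW1/US1/PS0)
  lvl1: tbl 0x43, slot 29 ⇒ 0x46007 (P1/RW1/US1/PS0)
  lvl2: tbl 0x46, slot 23 ⇒ 0x47087 (P1/RW1/US1/PS1)
  → PA=0x47F9E (huge @L2)  (3 entries read)
#5 VA=0xC04402065AA (r,kernel):
  lvl0: tbl 0x14, slot 24 ⇒ 0x49007 (P1/RW1/US1/PS0)
  lvl1: tbl 0x49, slot 17 ⇒ 0x4C007 (P1/RW1/US1/PS0)
  lvl2: tbl 0x4C, slot 1 ⇒ 0x50007 (P1/RW1/US1/PS0)
  lvl3: tbl 0x50, slot 6 ⇒ 0x51007 (P1/RW1/US1/PS0)
  → PA=0x515AA  (4 entries read)
#6 VA=0xF0302E1DC4C (r,kernel):
  lvl0: tbl 0x14, slot 30 ⇒ 0x53007 (P1/RW1/US1/PS0)
  lvl1: tbl 0x53, slot 12 ⇒ 0x54007 (P1/RW1/US1/PS0)
  lvl2: tbl 0x54, slot 23 ⇒ 0x55007 (P1/RW1/US1/PS0)
  lvl3: tbl 0x55, slot 29 ⇒ 0x57007 (P1/RW1/US1/PS0)
  → PA=0x57C4C  (4 entries read)

Access #6 fault: NONE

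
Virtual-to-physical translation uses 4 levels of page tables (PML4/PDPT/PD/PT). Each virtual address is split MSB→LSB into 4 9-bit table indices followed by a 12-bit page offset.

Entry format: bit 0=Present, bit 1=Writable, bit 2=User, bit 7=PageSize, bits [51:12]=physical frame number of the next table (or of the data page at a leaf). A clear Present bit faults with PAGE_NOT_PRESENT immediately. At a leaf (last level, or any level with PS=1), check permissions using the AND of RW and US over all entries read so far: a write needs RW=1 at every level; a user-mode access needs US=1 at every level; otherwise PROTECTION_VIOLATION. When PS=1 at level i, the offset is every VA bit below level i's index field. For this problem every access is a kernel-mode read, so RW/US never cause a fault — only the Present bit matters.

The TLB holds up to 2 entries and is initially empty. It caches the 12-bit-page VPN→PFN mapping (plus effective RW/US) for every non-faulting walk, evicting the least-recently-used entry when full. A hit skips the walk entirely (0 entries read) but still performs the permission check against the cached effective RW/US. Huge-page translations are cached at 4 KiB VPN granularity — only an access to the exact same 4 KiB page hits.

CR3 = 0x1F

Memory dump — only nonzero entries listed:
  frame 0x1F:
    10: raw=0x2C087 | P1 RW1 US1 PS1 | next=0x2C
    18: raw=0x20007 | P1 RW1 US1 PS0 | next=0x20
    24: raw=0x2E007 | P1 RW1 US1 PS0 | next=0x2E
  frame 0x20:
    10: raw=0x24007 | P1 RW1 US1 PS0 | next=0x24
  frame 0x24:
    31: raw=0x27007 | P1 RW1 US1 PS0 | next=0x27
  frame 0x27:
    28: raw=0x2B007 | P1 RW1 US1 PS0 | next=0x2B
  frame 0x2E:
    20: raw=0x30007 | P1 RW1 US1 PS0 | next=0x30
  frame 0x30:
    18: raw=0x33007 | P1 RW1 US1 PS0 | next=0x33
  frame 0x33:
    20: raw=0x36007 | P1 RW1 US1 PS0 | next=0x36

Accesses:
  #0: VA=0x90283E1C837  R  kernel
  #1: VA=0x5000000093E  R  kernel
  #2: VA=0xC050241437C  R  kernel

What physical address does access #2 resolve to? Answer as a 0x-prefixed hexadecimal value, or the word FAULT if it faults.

Trace:
#0 VA=0x90283E1C837 (r,kernel):
  lvl0: tbl 0x1F, slot 18 ⇒ 0x20007 (P1/RW1/US1/PS0)
  lvl1: tbl 0x20, slot 10 ⇒ 0x24007 (P1/RW1/US1/PS0)
  lvl2: tbl 0x24, slot 31 ⇒ 0x27007 (P1/RW1/US1/PS0)
  lvl3: tbl 0x27, slot 28 ⇒ 0x2B007 (P1/RW1/US1/PS0)
  ✓ 0x2B837  — 4 lookups
#1 VA=0x5000000093E (r,kernel):
  lvl0: tbl 0x1F, slot 10 ⇒ 0x2C087 (P1/RW1/US1/PS1)
  ✓ 0x2C93E (huge @L0)  — 1 lookups
#2 VA=0xC050241437C (r,kernel):
  lvl0: tbl 0x1F, slot 24 ⇒ 0x2E007 (P1/RW1/US1/PS0)
  lvl1: tbl 0x2E, slot 20 ⇒ 0x30007 (P1/RW1/US1/PS0)
  lvl2: tbl 0x30, slot 18 ⇒ 0x33007 (P1/RW1/US1/PS0)
  lvl3: tbl 0x33, slot 20 ⇒ 0x36007 (P1/RW1/US1/PS0)
  ✓ 0x3637C  — 4 lookups

Access #2 PA: 0x3637C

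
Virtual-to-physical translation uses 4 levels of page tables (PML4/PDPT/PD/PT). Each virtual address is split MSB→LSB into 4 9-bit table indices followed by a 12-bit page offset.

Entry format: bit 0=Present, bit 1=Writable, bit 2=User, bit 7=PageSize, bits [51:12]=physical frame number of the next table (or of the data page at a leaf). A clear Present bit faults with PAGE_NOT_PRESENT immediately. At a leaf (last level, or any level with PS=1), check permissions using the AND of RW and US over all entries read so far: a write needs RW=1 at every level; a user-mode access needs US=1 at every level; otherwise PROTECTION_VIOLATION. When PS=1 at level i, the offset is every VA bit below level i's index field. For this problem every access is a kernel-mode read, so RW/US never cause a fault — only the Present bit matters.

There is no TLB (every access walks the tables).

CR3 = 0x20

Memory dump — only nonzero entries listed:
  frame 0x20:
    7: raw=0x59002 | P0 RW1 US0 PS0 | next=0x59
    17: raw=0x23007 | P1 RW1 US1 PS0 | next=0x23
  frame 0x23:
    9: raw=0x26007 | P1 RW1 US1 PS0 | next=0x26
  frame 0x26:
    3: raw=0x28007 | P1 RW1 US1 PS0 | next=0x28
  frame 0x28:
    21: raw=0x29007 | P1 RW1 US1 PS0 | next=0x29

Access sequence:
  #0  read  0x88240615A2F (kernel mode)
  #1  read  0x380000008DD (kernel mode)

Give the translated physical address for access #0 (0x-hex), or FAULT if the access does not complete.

Per-access translation:
#0 VA=0x88240615A2F (r,kernel):
  [0] read 0x20 idx=17: raw=0x23007 flags P=1 W=1 U=1 S=0
  [1] read 0x23 idx=9: raw=0x26007 flags P=1 W=1 U=1 S=0
  [2] read 0x26 idx=3: raw=0x28007 flags P=1 W=1 U=1 S=0
  [3] read 0x28 idx=21: raw=0x29007 flags P=1 W=1 U=1 S=0
  ✓ 0x29A2F  — 4 lookups
#1 VA=0x380000008DD (r,kernel):
  [0] read 0x20 idx=7: raw=0x59002 flags P=0 W=1 U=0 S=0
  ✗ PAGE_NOT_PRESENT  [1 reads]

Access #0 PA: 0x29A2F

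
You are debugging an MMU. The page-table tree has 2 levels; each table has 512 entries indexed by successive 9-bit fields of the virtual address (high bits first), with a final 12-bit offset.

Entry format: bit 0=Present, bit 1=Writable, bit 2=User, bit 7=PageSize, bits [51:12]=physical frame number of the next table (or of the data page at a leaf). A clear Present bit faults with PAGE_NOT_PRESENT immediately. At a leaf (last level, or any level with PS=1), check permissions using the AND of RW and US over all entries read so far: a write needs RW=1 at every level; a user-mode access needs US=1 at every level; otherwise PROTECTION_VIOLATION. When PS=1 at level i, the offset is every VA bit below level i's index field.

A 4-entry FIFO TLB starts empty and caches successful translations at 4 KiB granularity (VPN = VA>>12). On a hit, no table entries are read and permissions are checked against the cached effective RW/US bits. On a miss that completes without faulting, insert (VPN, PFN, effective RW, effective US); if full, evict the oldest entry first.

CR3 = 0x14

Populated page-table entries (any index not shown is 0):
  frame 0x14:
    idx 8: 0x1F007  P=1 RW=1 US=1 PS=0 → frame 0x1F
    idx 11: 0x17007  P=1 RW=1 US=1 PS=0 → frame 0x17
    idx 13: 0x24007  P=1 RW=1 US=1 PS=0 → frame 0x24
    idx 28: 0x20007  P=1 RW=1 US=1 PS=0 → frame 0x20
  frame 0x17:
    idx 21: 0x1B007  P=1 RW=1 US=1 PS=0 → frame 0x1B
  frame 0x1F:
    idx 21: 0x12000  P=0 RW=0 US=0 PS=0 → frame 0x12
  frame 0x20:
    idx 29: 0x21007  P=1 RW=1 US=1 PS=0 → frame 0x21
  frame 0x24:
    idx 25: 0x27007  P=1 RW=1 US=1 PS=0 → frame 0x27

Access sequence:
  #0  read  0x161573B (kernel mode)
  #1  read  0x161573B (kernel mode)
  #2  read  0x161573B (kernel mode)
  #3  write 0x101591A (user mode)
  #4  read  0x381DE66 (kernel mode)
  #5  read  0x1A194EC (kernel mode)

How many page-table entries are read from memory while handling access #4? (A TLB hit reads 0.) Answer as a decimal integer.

Per-access translation:
#0 VA=0x161573B (r,kernel):
  L0: frame=0x14 idx=11 entry=0x17007 [P=1 RW=1 US=1 PS=0]
  L1: frame=0x17 idx=21 entry=0x1B007 [P=1 RW=1 US=1 PS=0]
  → PA=0x1B73B  (2 entries read)
#1 VA=0x161573B (r,kernel):
  TLB hit vpn=0x1615 → PA=0x1B73B
#2 VA=0x161573B (r,kernel):
  TLB hit vpn=0x1615 → PA=0x1B73B
#3 VA=0x101591A (w,user):
  L0: frame=0x14 idx=8 entry=0x1F007 [P=1 RW=1 US=1 PS=0]
  L1: frame=0x1F idx=21 entry=0x12000 [P=0 RW=0 US=0 PS=0]
  ✗ PAGE_NOT_PRESENT  [2 reads]
#4 VA=0x381DE66 (r,kernel):
  L0: frame=0x14 idx=28 entry=0x20007 [P=1 RW=1 US=1 PS=0]
  L1: frame=0x20 idx=29 entry=0x21007 [P=1 RW=1 US=1 PS=0]
  → PA=0x21E66  (2 entries read)
#5 VA=0x1A194EC (r,kernel):
  L0: frame=0x14 idx=13 entry=0x24007 [P=1 RW=1 US=1 PS=0]
  L1: frame=0x24 idx=25 entry=0x27007 [P=1 RW=1 US=1 PS=0]
  → PA=0x274EC  (2 entries read)

Entries read for #4: 2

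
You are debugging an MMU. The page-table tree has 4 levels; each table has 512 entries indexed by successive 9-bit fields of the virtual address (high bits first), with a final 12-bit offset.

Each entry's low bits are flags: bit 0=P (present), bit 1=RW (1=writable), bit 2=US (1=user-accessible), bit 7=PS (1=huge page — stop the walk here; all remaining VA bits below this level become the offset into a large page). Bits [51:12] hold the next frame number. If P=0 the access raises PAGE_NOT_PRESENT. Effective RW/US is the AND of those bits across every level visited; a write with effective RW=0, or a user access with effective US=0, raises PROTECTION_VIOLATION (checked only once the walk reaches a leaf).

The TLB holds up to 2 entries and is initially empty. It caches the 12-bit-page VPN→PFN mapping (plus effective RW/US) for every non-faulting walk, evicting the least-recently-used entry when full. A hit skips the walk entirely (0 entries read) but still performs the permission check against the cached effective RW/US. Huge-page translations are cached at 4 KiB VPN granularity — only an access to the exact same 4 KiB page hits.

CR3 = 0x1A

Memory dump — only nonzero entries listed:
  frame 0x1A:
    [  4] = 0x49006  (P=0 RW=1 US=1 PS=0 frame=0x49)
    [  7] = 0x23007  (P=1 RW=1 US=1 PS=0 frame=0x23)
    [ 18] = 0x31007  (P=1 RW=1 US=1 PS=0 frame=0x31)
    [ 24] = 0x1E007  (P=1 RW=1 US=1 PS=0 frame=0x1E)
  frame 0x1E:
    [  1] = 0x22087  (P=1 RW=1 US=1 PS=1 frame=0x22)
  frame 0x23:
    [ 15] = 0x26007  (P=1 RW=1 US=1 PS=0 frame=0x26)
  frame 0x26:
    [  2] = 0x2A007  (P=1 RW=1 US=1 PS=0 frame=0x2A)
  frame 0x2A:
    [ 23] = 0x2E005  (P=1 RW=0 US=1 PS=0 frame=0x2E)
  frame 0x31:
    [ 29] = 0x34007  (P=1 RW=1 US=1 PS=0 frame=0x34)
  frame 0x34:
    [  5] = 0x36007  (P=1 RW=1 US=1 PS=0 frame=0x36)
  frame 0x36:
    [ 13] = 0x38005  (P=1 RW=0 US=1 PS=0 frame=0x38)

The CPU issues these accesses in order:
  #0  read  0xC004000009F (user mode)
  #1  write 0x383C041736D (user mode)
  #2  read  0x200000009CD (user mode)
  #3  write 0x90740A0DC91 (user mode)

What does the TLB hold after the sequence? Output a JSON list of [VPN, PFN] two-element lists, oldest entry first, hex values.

Per-access translation:
#0 VA=0xC004000009F (r,user):
  L0 @0x1A[24] → 0x1E007  P=1,RW=1,US=1,PS=0
  L1 @0x1E[1] → 0x22087  P=1,RW=1,US=1,PS=1
  → PA=0x2209F (huge @L1)  (2 entries read)
#1 VA=0x383C041736D (w,user):
  L0 @0x1A[7] → 0x23007  P=1,RW=1,US=1,PS=0
  L1 @0x23[15] → 0x26007  P=1,RW=1,US=1,PS=0
  L2 @0x26[2] → 0x2A007  P=1,RW=1,US=1,PS=0
  L3 @0x2A[23] → 0x2E005  P=1,RW=0,US=1,PS=0
  → PROTECTION_VIOLATION  (4 entries read)
#2 VA=0x200000009CD (r,user):
  L0 @0x1A[4] → 0x49006  P=0,RW=1,US=1,PS=0
  → PAGE_NOT_PRESENT  (1 entries read)
#3 VA=0x90740A0DC91 (w,user):
  L0 @0x1A[18] → 0x31007  P=1,RW=1,US=1,PS=0
  L1 @0x31[29] → 0x34007  P=1,RW=1,US=1,PS=0
  L2 @0x34[5] → 0x36007  P=1,RW=1,US=1,PS=0
  L3 @0x36[13] → 0x38005  P=1,RW=0,US=1,PS=0
  → PROTECTION_VIOLATION  (4 entries read)

TLB: [["0xC0040000", "0x22"]]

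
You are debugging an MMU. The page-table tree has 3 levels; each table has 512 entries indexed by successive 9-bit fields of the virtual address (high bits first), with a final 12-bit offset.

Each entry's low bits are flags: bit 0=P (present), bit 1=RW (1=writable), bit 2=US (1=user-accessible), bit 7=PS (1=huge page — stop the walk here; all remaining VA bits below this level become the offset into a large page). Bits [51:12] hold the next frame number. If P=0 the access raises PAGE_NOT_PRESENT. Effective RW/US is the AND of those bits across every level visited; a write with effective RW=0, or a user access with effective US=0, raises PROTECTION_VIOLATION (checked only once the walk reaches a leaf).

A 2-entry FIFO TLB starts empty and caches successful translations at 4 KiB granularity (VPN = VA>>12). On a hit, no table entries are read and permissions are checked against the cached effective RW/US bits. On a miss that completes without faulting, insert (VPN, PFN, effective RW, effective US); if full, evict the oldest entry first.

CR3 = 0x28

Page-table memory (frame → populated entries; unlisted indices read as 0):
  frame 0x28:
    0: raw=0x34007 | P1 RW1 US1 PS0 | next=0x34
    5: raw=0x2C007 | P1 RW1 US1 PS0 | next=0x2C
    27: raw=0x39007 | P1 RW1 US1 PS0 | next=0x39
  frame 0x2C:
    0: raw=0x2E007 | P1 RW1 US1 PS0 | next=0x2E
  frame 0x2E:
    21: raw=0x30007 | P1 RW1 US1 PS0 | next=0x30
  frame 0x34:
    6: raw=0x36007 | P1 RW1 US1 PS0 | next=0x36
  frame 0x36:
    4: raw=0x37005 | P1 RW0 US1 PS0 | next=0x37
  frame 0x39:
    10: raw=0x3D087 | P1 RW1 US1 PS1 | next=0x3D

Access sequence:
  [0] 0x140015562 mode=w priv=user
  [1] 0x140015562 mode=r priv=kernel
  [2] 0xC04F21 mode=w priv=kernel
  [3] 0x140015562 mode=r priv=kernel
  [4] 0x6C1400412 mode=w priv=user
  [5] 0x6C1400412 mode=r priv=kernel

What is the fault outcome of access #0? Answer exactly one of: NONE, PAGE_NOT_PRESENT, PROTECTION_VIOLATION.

Per-access translation:
#0 VA=0x140015562 (w,user):
  [0] read 0x28 idx=5: raw=0x2C007 flags P=1 W=1 U=1 S=0
  [1] read 0x2C idx=0: raw=0x2E007 flags P=1 W=1 U=1 S=0
  [2] read 0x2E idx=21: raw=0x30007 flags P=1 W=1 U=1 S=0
  ⇒ phys 0x30562  [3 reads]
#1 VA=0x140015562 (r,kernel):
  TLB hit vpn=0x140015 → PA=0x30562
#2 VA=0xC04F21 (w,kernel):
  [0] read 0x28 idx=0: raw=0x34007 flags P=1 W=1 U=1 S=0
  [1] read 0x34 idx=6: raw=0x36007 flags P=1 W=1 U=1 S=0
  [2] read 0x36 idx=4: raw=0x37005 flags P=1 W=0 U=1 S=0
  ✗ PROTECTION_VIOLATION  [3 reads]
#3 VA=0x140015562 (r,kernel):
  TLB hit vpn=0x140015 → PA=0x30562
#4 VA=0x6C1400412 (w,user):
  [0] read 0x28 idx=27: raw=0x39007 flags P=1 W=1 U=1 S=0
  [1] read 0x39 idx=10: raw=0x3D087 flags P=1 W=1 U=1 S=1
  ⇒ phys 0x3D412 (huge @L1)  [2 reads]
#5 VA=0x6C1400412 (r,kernel):
  TLB hit vpn=0x6C1400 → PA=0x3D412

Access #0 fault: NONE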